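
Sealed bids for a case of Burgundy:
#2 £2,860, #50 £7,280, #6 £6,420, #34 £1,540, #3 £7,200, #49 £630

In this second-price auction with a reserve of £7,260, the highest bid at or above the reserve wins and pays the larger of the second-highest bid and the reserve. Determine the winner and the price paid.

#50 pays £7,260

Sorting bids: 7,280 (#50) > 7,200 (#3) > 6,420 (#6) > 2,860 (#2) > 1,540 (#34) > 630 (#49)
#50 has the top bid at or above the reserve (£7,280).
Second-highest bid £7,200 is below the reserve £7,260, so the reserve binds → payment £7,260.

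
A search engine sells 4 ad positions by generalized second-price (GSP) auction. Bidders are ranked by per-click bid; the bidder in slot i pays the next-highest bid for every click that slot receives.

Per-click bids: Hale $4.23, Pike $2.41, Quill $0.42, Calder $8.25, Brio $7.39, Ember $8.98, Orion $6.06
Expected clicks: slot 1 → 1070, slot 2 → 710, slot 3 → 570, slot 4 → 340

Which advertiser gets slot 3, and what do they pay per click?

Brio; $6.06 per click

Per-click bids in order: $8.98 (Ember) > $8.25 (Calder) > $7.39 (Brio) > $6.06 (Orion) > $4.23 (Hale) > …
Slot 3 goes to the third-ranked bidder, Brio, who pays the next bid down: $6.06/click.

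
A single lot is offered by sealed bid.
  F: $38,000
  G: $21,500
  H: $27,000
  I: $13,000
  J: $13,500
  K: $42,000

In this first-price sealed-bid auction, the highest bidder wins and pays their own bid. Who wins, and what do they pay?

Sorting bids: 42,000 (K) > 38,000 (F) > 27,000 (H) > 21,500 (G) > 13,500 (J) > 13,000 (I)
First-price: K pays what they bid, $42,000.

K pays $42,000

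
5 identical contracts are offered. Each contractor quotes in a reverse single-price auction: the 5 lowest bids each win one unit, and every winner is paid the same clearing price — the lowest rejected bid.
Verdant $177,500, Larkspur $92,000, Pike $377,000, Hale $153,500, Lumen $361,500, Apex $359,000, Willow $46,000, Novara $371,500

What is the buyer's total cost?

Bids ranked low→high: 46,000 (Willow), 92,000 (Larkspur), 153,500 (Hale), 177,500 (Verdant), 359,000 (Apex), 361,500 (Lumen), 371,500 (Novara), …
Winners (5 units): Willow, Larkspur, Hale, Verdant, Apex.
First losing bid is Lumen's $361,500, which sets the uniform price.
Total cost = 5 × $361,500 = $1,807,500.

Total cost: $1,807,500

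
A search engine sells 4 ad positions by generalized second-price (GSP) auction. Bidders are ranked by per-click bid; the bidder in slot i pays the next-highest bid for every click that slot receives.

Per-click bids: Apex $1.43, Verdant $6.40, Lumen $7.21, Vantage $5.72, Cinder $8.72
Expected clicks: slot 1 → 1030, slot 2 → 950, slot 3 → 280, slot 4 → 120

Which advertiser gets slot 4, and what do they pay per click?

Ranked by bid: $8.72 (Cinder) > $7.21 (Lumen) > $6.40 (Verdant) > $5.72 (Vantage) > $1.43 (Apex)
Slot 4 goes to the fourth-ranked bidder, Vantage, who pays the next bid down: $1.43/click.

Vantage; $1.43 per click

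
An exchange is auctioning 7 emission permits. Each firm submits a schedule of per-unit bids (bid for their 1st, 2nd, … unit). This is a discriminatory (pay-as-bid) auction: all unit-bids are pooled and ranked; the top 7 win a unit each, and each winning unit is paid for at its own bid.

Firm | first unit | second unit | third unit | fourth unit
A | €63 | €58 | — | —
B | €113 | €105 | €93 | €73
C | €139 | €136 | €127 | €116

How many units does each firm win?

B 3, C 4

Merging the schedules and taking the best 7: 139 (C-1), 136 (C-2), 127 (C-3), 116 (C-4), 113 (B-1), 105 (B-2), 93 (B-3)
Next rejected bid: €73 (not a price — pay-as-bid).
Allocation: B 3, C 4.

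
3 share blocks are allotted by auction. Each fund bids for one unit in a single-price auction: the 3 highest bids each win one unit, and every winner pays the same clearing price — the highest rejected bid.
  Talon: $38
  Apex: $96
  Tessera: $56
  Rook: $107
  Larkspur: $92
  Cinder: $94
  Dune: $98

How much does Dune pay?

Bids ranked high→low: 107 (Rook), 98 (Dune), 96 (Apex), 94 (Cinder), 92 (Larkspur), …
Top 3: Rook, Dune, Apex.
Highest unsuccessful bid: $94 → clearing price.
Dune wins → pays $94.

Dune pays $94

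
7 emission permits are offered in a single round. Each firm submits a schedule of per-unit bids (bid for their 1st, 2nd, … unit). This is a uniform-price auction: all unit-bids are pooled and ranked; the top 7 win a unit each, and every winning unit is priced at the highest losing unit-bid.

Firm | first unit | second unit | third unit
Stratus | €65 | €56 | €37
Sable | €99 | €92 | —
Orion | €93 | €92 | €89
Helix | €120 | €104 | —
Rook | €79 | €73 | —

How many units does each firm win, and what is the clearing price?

Helix 2, Orion 3, Sable 2; clearing price €79

Pooled unit-bids ranked (top 7): 120 (Helix-1), 104 (Helix-2), 99 (Sable-1), 93 (Orion-1), 92 (Sable-2), 92 (Orion-2), 89 (Orion-3)
Highest rejected unit-bid = €79.
Allocation: Helix 2, Orion 3, Sable 2.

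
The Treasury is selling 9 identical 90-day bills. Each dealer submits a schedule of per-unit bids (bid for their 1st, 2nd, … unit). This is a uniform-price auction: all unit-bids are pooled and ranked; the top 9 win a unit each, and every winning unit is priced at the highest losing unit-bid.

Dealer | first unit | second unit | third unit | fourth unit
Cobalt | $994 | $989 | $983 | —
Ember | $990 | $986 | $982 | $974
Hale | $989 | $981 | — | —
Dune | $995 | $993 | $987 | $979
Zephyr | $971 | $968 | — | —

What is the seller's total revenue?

Total revenue: $8,838

Pooled unit-bids ranked (top 9): 995 (Dune-1), 994 (Cobalt-1), 993 (Dune-2), 990 (Ember-1), 989 (Cobalt-2), 989 (Hale-1), 987 (Dune-3), 986 (Ember-2), 983 (Cobalt-3)
Highest rejected unit-bid = $982.
Allocation: Cobalt 3, Dune 3, Ember 2, Hale 1. Every unit priced at $982.
Revenue = 9 × 982 = $8,838.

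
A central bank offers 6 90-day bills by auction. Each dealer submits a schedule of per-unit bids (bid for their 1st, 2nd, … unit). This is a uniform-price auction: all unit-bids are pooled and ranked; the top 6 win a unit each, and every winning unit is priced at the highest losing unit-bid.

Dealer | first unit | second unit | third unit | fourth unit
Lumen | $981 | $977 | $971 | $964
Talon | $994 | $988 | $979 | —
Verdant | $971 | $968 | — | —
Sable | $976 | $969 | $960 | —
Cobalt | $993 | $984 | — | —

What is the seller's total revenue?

Pooled unit-bids ranked (top 6): 994 (Talon-1), 993 (Cobalt-1), 988 (Talon-2), 984 (Cobalt-2), 981 (Lumen-1), 979 (Talon-3)
Highest rejected unit-bid = $977.
Allocation: Cobalt 2, Lumen 1, Talon 3. Every unit priced at $977.
Revenue = 6 × 977 = $5,862.

Total revenue: $5,862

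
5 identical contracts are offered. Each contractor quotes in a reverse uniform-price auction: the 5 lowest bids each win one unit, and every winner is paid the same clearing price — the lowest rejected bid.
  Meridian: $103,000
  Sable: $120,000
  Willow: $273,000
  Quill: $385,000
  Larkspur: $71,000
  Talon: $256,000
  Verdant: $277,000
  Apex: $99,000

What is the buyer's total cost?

Total cost: $1,365,000

Sorting: 71,000 (Larkspur), 99,000 (Apex), 103,000 (Meridian), 120,000 (Sable), 256,000 (Talon), 273,000 (Willow), 277,000 (Verdant), …
Winners (5 units): Larkspur, Apex, Meridian, Sable, Talon.
Lowest unsuccessful bid: $273,000 → clearing price.
Total cost = 5 × $273,000 = $1,365,000.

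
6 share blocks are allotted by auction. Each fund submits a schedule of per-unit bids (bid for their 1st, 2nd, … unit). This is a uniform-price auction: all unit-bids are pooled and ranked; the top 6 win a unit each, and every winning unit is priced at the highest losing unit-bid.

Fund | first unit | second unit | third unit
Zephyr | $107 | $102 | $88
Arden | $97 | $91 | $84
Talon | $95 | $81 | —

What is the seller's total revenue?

All unit-bids, highest first — top 6: 107 (Zephyr-1), 102 (Zephyr-2), 97 (Arden-1), 95 (Talon-1), 91 (Arden-2), 88 (Zephyr-3)
Highest rejected unit-bid = $84.
Allocation: Arden 2, Talon 1, Zephyr 3. Every unit priced at $84.
Revenue = 6 × 84 = $504.

Total revenue: $504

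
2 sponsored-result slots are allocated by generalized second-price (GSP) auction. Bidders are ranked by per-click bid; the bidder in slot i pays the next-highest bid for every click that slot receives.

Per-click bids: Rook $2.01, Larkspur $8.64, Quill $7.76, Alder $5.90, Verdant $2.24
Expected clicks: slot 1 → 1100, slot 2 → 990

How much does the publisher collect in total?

Total revenue: $14377.00

Sorting advertisers: $8.64 (Larkspur) > $7.76 (Quill) > $5.90 (Alder) > …
Slot 1: Larkspur pays $7.76 × 1100 = $8536.00
Slot 2: Quill pays $5.90 × 990 = $5841.00
Total = $14377.00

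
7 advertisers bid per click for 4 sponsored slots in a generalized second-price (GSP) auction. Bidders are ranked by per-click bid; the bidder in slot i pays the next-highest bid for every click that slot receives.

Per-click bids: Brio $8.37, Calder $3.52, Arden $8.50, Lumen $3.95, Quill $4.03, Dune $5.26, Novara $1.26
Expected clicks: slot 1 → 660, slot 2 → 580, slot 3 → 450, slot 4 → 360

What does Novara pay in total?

Per-click bids in order: $8.50 (Arden) > $8.37 (Brio) > $5.26 (Dune) > $4.03 (Quill) > $3.95 (Lumen) > …
Novara ranks below slot 4 → no slot, pays nothing.

Novara pays $0.00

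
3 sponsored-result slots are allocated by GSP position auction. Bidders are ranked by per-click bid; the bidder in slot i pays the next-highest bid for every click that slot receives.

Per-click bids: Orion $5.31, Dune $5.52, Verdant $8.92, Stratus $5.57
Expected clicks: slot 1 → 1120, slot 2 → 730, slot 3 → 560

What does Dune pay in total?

Sorting advertisers: $8.92 (Verdant) > $5.57 (Stratus) > $5.52 (Dune) > $5.31 (Orion)
Dune holds slot 3 → pays next bid $5.31 × 560 clicks = $2973.60.

Dune pays $2973.60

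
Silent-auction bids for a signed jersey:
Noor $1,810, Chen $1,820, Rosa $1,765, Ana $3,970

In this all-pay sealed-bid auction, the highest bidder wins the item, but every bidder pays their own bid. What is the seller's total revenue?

Sorting bids: 3,970 (Ana) > 1,820 (Chen) > 1,810 (Noor) > 1,765 (Rosa)
Ana wins with the top bid; all bids are sunk regardless.
Every bidder forfeits their bid regardless of winning.
Revenue = 1,810 + 1,820 + 1,765 + 3,970 = $9,365.

Total revenue: $9,365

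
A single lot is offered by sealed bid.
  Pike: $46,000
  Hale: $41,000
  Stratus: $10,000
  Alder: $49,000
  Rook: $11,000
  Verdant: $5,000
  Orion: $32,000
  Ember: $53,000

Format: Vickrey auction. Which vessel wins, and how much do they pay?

Ember pays $49,000

Vickrey auction: the highest bidder wins and pays the second-highest bid.
Sorting bids: 53,000 (Ember) > 49,000 (Alder) > 46,000 (Pike) > 41,000 (Hale) > 32,000 (Orion) > 11,000 (Rook) > …
Ember wins with the highest bid; price is set by the runner-up at $49,000.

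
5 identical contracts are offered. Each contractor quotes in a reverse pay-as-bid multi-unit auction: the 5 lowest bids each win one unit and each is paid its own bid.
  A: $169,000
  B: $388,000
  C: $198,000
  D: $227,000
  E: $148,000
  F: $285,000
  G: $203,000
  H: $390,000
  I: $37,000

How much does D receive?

D is paid $0

Bids ranked low→high: 37,000 (I), 148,000 (E), 169,000 (A), 198,000 (C), 203,000 (G), 227,000 (D), 285,000 (F), …
Winners (5 units): I, E, A, C, G.
D does not win → $0.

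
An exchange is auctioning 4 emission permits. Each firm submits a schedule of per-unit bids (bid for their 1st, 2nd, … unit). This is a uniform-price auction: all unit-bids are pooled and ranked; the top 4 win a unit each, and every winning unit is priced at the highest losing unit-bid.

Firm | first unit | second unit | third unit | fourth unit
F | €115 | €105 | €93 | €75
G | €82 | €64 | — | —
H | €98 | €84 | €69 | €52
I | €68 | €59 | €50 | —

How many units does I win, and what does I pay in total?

Pooled unit-bids ranked (top 4): 115 (F-1), 105 (F-2), 98 (H-1), 93 (F-3)
First bid not allocated: €84.
I wins 0 unit(s) at €84 each.

I: 0 units, pays €0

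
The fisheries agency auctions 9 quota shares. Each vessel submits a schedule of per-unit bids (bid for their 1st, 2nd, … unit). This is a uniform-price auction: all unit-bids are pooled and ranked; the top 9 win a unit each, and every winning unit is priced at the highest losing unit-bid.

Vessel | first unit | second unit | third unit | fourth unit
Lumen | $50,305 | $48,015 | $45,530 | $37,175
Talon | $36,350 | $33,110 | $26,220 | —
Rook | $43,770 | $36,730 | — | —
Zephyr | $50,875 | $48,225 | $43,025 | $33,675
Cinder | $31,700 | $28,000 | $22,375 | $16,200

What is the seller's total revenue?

Total revenue: $327,150

All unit-bids, highest first — top 9: 50,875 (Zephyr-1), 50,305 (Lumen-1), 48,225 (Zephyr-2), 48,015 (Lumen-2), 45,530 (Lumen-3), 43,770 (Rook-1), 43,025 (Zephyr-3), 37,175 (Lumen-4), 36,730 (Rook-2)
First bid not allocated: $36,350.
Allocation: Lumen 4, Rook 2, Zephyr 3. Every unit priced at $36,350.
Revenue = 9 × 36,350 = $327,150.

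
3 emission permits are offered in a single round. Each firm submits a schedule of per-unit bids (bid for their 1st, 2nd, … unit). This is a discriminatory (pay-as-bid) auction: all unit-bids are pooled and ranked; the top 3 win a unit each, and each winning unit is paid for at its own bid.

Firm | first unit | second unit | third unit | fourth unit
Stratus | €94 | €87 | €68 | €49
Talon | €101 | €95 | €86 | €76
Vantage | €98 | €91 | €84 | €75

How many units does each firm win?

Talon 2, Vantage 1

Merging the schedules and taking the best 3: 101 (Talon-1), 98 (Vantage-1), 95 (Talon-2)
Next rejected bid: €94 (not a price — pay-as-bid).
Allocation: Talon 2, Vantage 1.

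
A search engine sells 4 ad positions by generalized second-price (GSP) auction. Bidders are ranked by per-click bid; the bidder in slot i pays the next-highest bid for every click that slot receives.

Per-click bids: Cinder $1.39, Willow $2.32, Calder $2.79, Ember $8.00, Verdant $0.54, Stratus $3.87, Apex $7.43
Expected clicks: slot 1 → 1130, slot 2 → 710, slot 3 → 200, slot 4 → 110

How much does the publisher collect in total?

Total revenue: $11956.80

Ranked by bid: $8.00 (Ember) > $7.43 (Apex) > $3.87 (Stratus) > $2.79 (Calder) > $2.32 (Willow) > …
Slot 1: Ember pays $7.43 × 1130 = $8395.90
Slot 2: Apex pays $3.87 × 710 = $2747.70
Slot 3: Stratus pays $2.79 × 200 = $558.00
Slot 4: Calder pays $2.32 × 110 = $255.20
Total = $11956.80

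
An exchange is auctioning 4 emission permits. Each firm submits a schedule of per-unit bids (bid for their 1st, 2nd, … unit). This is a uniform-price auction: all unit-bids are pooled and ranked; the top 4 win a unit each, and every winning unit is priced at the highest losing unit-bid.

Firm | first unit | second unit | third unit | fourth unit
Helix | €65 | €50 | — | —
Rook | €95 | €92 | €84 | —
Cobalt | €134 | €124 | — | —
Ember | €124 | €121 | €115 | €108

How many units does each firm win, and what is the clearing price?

Pooled unit-bids ranked (top 4): 134 (Cobalt-1), 124 (Cobalt-2), 124 (Ember-1), 121 (Ember-2)
First bid not allocated: €115.
Allocation: Cobalt 2, Ember 2.

Cobalt 2, Ember 2; clearing price €115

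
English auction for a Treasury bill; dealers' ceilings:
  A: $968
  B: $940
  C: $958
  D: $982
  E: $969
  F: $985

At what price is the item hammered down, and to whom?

F wins at $982

Limits ranked: 985 (F) > 982 (D) > 969 (E) > 968 (A) > 958 (C) > 940 (B)
Once the price passes $982, only F is left; the hammer falls at D's limit of $982.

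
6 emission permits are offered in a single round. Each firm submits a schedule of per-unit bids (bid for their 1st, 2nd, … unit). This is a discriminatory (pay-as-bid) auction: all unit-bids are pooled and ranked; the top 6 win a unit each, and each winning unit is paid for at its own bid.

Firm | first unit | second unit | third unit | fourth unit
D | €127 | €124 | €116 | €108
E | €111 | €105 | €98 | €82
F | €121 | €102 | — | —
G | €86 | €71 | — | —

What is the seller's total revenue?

All unit-bids, highest first — top 6: 127 (D-1), 124 (D-2), 121 (F-1), 116 (D-3), 111 (E-1), 108 (D-4)
Next rejected bid: €105 (not a price — pay-as-bid).
Each winning unit pays its own bid.
Revenue = 127 + 124 + 121 + 116 + 111 + 108 = €707.

Total revenue: €707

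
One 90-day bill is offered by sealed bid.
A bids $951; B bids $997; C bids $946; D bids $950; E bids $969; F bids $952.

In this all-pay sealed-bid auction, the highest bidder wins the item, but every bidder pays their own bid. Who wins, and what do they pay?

B pays $997

Bids in order: 997 (B) > 969 (E) > 952 (F) > 951 (A) > 950 (D) > 946 (C)
B wins with the top bid; all bids are sunk regardless.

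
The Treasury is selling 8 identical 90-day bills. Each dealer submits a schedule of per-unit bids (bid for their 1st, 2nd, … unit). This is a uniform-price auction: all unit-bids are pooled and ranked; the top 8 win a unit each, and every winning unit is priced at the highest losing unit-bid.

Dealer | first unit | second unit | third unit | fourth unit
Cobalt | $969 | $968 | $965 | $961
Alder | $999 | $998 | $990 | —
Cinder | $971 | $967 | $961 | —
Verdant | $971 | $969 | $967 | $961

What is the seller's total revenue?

Total revenue: $7,736

Merging the schedules and taking the best 8: 999 (Alder-1), 998 (Alder-2), 990 (Alder-3), 971 (Cinder-1), 971 (Verdant-1), 969 (Cobalt-1), 969 (Verdant-2), 968 (Cobalt-2)
First bid not allocated: $967.
Allocation: Alder 3, Cinder 1, Cobalt 2, Verdant 2. Every unit priced at $967.
Revenue = 8 × 967 = $7,736.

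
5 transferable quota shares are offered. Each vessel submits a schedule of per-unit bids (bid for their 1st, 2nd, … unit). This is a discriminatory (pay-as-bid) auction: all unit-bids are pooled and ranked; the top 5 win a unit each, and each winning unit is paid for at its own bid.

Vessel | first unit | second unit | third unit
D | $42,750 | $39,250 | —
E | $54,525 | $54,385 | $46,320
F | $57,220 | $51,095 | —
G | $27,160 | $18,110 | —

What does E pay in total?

Pooled unit-bids ranked (top 5): 57,220 (F-1), 54,525 (E-1), 54,385 (E-2), 51,095 (F-2), 46,320 (E-3)
Next rejected bid: $42,750 (not a price — pay-as-bid).
E's winning unit-bids: 54,525 + 54,385 + 46,320 = $155,230.

E pays $155,230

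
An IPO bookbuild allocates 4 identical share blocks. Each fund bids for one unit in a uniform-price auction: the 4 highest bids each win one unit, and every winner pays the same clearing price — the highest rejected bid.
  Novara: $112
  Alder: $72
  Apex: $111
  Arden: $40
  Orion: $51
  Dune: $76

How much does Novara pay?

Bids ranked high→low: 112 (Novara), 111 (Apex), 76 (Dune), 72 (Alder), 51 (Orion), 40 (Arden)
The 4 highest are Novara, Apex, Dune, Alder.
Highest unsuccessful bid: $51 → clearing price.
Novara wins → pays $51.

Novara pays $51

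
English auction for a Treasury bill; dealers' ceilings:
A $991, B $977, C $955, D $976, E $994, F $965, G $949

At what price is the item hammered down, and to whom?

Limits ranked: 994 (E) > 991 (A) > 977 (B) > 976 (D) > 965 (F) > 955 (C) > …
Once the price passes $991, only E is left; the hammer falls at A's limit of $991.

E wins at $991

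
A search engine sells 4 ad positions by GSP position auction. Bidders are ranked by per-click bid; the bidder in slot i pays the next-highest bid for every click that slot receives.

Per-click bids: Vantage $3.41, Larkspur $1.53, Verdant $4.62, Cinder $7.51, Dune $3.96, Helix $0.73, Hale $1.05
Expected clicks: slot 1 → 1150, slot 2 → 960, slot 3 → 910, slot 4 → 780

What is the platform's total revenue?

Ranked by bid: $7.51 (Cinder) > $4.62 (Verdant) > $3.96 (Dune) > $3.41 (Vantage) > $1.53 (Larkspur) > …
Slot 1: Cinder pays $4.62 × 1150 = $5313.00
Slot 2: Verdant pays $3.96 × 960 = $3801.60
Slot 3: Dune pays $3.41 × 910 = $3103.10
Slot 4: Vantage pays $1.53 × 780 = $1193.40
Total = $13411.10

Total revenue: $13411.10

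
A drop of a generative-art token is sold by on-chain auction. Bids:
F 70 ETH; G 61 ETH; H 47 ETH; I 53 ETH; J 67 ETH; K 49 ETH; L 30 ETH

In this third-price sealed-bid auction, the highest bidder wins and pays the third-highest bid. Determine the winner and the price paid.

F pays 61 ETH

Rule: the highest bidder wins and pays the third-highest bid.
Bids in order: 70 (F) > 67 (J) > 61 (G) > 53 (I) > 49 (K) > 47 (H) > …
F is highest; pays the third-highest bid, 61 ETH.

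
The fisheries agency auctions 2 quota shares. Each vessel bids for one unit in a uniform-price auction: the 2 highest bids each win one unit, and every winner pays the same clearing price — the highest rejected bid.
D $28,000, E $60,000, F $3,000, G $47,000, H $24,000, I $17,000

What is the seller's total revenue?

Total revenue: $56,000

Ordering the bids: 60,000 (E), 47,000 (G), 28,000 (D), 24,000 (H), …
Winners (2 units): E, G.
Highest unsuccessful bid: $28,000 → clearing price.
Total revenue = 2 × $28,000 = $56,000.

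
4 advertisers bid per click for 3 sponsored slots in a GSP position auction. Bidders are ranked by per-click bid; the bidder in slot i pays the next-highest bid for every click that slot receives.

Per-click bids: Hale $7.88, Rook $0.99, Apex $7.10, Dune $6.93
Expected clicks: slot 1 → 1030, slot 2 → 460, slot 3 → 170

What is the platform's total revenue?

Total revenue: $10669.10

Per-click bids in order: $7.88 (Hale) > $7.10 (Apex) > $6.93 (Dune) > $0.99 (Rook)
Slot 1: Hale pays $7.10 × 1030 = $7313.00
Slot 2: Apex pays $6.93 × 460 = $3187.80
Slot 3: Dune pays $0.99 × 170 = $168.30
Total = $10669.10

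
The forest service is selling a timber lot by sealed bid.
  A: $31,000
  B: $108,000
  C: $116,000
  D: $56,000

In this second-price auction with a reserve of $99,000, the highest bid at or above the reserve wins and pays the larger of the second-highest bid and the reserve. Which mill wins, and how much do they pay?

Bids in order: 116,000 (C) > 108,000 (B) > 56,000 (D) > 31,000 (A)
C has the top bid at or above the reserve ($116,000).
Second-highest bid $108,000 exceeds the reserve $99,000 → payment $108,000.

C pays $108,000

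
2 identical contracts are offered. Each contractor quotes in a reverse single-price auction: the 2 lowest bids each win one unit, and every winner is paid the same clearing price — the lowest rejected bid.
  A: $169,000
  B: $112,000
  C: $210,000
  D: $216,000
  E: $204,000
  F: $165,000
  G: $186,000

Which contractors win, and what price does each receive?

B, F; each is paid $169,000

Ordering the bids: 112,000 (B), 165,000 (F), 169,000 (A), 186,000 (G), …
The 2 lowest are B, F.
Clearing price = lowest rejected bid = $169,000.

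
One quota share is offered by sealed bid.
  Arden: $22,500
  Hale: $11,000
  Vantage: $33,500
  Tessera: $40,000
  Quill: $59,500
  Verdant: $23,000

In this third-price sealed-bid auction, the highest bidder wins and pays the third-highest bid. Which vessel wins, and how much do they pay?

Quill pays $33,500

Bids in order: 59,500 (Quill) > 40,000 (Tessera) > 33,500 (Vantage) > 23,000 (Verdant) > 22,500 (Arden) > 11,000 (Hale)
Quill wins; payment is bid #3 in the ranking = $33,500.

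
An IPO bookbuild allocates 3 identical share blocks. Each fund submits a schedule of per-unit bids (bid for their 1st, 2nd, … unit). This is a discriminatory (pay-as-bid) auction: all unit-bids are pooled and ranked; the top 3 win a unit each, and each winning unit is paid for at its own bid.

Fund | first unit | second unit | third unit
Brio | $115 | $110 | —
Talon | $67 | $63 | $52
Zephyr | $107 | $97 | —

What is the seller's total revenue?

Total revenue: $332

All unit-bids, highest first — top 3: 115 (Brio-1), 110 (Brio-2), 107 (Zephyr-1)
Next rejected bid: $97 (not a price — pay-as-bid).
Each winning unit pays its own bid.
Revenue = 115 + 110 + 107 = $332.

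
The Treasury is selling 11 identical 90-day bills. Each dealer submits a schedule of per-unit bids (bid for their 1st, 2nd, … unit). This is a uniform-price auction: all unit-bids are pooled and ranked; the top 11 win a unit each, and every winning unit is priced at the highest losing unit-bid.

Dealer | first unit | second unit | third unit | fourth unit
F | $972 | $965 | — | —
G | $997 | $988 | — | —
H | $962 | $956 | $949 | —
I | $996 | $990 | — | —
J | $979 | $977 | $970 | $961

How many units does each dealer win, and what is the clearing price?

All unit-bids, highest first — top 11: 997 (G-1), 996 (I-1), 990 (I-2), 988 (G-2), 979 (J-1), 977 (J-2), 972 (F-1), 970 (J-3), 965 (F-2), 962 (H-1), 961 (J-4)
Highest rejected unit-bid = $956.
Allocation: F 2, G 2, H 1, I 2, J 4.

F 2, G 2, H 1, I 2, J 4; clearing price $956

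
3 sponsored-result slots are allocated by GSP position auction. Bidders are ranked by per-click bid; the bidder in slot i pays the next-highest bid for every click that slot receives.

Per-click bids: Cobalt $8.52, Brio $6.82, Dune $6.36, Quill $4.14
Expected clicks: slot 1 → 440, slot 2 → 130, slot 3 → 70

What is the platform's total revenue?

Total revenue: $4117.40

Ranked by bid: $8.52 (Cobalt) > $6.82 (Brio) > $6.36 (Dune) > $4.14 (Quill)
Slot 1: Cobalt pays $6.82 × 440 = $3000.80
Slot 2: Brio pays $6.36 × 130 = $826.80
Slot 3: Dune pays $4.14 × 70 = $289.80
Total = $4117.40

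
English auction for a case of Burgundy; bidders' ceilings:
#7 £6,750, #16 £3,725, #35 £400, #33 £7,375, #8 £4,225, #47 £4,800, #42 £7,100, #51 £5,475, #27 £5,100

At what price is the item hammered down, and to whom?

Limits ranked: 7,375 (#33) > 7,100 (#42) > 6,750 (#7) > 5,475 (#51) > 5,100 (#27) > 4,800 (#47) > …
#42 is the last rival to drop out, at £7,100; #33 remains and wins at that price.

#33 wins at £7,100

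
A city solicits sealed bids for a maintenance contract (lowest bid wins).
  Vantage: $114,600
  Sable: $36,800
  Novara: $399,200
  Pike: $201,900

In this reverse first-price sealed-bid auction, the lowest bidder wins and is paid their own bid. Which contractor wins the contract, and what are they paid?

Reverse first-price sealed-bid auction: the lowest bidder wins and is paid their own bid.
Bids ranked: 36,800 (Sable) < 114,600 (Vantage) < 201,900 (Pike) < 399,200 (Novara)
Sable has the lowest bid and is paid exactly that: $36,800.

Sable is paid $36,800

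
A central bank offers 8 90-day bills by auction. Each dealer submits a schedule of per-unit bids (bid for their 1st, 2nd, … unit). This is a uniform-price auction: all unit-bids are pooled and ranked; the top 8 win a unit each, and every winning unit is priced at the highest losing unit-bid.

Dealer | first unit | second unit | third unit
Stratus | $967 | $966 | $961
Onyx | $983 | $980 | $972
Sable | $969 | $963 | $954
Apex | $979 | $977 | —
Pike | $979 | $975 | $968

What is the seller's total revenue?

Total revenue: $7,744

Pooled unit-bids ranked (top 8): 983 (Onyx-1), 980 (Onyx-2), 979 (Apex-1), 979 (Pike-1), 977 (Apex-2), 975 (Pike-2), 972 (Onyx-3), 969 (Sable-1)
The (k+1)-th unit-bid is $968.
Allocation: Apex 2, Onyx 3, Pike 2, Sable 1. Every unit priced at $968.
Revenue = 8 × 968 = $7,744.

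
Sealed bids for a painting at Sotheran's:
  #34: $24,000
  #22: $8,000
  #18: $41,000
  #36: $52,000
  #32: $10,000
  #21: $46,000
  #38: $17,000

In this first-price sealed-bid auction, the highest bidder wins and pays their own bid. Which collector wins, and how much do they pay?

Bids in order: 52,000 (#36) > 46,000 (#21) > 41,000 (#18) > 24,000 (#34) > 17,000 (#38) > 10,000 (#32) > …
#36 is highest → pays own bid, $52,000.

#36 pays $52,000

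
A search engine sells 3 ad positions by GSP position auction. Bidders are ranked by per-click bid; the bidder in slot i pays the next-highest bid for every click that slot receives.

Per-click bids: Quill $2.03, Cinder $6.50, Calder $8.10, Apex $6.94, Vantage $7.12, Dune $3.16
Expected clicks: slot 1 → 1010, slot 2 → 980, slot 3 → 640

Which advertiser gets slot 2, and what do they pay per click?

Vantage; $6.94 per click

Per-click bids in order: $8.10 (Calder) > $7.12 (Vantage) > $6.94 (Apex) > $6.50 (Cinder) > …
Slot 2 goes to the second-ranked bidder, Vantage, who pays the next bid down: $6.94/click.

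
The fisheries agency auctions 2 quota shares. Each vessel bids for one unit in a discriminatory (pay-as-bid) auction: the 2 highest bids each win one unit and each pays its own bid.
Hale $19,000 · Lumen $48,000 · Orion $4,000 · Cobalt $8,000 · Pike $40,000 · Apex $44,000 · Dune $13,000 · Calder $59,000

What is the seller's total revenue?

Total revenue: $107,000

Bids ranked high→low: 59,000 (Calder), 48,000 (Lumen), 44,000 (Apex), 40,000 (Pike), …
Winners (2 units): Calder, Lumen.
Total revenue = 59,000 + 48,000 = $107,000.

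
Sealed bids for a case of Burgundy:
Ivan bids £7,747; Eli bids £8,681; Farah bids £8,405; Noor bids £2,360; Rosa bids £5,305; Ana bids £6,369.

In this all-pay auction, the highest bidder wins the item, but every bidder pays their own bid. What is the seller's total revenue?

All-pay auction: the highest bidder wins the item, but every bidder pays their own bid.
Bids ranked: 8,681 (Eli) > 8,405 (Farah) > 7,747 (Ivan) > 6,369 (Ana) > 5,305 (Rosa) > 2,360 (Noor)
Eli wins with the top bid; all bids are sunk regardless.
Every bidder forfeits their bid regardless of winning.
Revenue = 7,747 + 8,681 + 8,405 + 2,360 + 5,305 + 6,369 = £38,867.

Total revenue: £38,867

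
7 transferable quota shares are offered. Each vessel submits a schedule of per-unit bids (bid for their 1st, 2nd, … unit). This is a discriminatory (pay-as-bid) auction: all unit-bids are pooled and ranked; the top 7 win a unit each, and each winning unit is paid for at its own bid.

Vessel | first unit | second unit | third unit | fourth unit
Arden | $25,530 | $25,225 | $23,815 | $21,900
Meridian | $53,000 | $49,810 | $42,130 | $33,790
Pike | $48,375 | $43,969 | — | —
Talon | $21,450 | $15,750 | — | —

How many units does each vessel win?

Arden 1, Meridian 4, Pike 2

All unit-bids, highest first — top 7: 53,000 (Meridian-1), 49,810 (Meridian-2), 48,375 (Pike-1), 43,969 (Pike-2), 42,130 (Meridian-3), 33,790 (Meridian-4), 25,530 (Arden-1)
Next rejected bid: $25,225 (not a price — pay-as-bid).
Allocation: Arden 1, Meridian 4, Pike 2.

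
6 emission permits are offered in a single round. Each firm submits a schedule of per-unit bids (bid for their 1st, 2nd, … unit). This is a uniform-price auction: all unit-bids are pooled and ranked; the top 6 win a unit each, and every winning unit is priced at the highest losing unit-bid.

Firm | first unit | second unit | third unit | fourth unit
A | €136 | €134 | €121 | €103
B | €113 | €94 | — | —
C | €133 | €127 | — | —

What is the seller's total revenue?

Total revenue: €618

Merging the schedules and taking the best 6: 136 (A-1), 134 (A-2), 133 (C-1), 127 (C-2), 121 (A-3), 113 (B-1)
First bid not allocated: €103.
Allocation: A 3, B 1, C 2. Every unit priced at €103.
Revenue = 6 × 103 = €618.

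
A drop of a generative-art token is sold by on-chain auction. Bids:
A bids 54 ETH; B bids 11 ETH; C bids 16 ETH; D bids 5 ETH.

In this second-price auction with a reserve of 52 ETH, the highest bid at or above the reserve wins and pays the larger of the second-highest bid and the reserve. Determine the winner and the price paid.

Sorting bids: 54 (A) > 16 (C) > 11 (B) > 5 (D)
Highest eligible bid: A at 54 ETH.
Second-highest bid 16 ETH is below the reserve 52 ETH, so the reserve binds → payment 52 ETH.

A pays 52 ETH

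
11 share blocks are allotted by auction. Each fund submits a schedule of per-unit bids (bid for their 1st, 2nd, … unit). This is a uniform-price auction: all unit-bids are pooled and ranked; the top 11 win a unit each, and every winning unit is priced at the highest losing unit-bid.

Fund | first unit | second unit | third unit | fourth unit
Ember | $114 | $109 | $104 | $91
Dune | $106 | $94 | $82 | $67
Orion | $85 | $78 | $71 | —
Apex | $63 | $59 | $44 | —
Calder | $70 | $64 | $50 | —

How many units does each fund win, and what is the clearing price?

Calder 1, Dune 3, Ember 4, Orion 3; clearing price $67

All unit-bids, highest first — top 11: 114 (Ember-1), 109 (Ember-2), 106 (Dune-1), 104 (Ember-3), 94 (Dune-2), 91 (Ember-4), 85 (Orion-1), 82 (Dune-3), 78 (Orion-2), 71 (Orion-3), 70 (Calder-1)
The (k+1)-th unit-bid is $67.
Allocation: Calder 1, Dune 3, Ember 4, Orion 3.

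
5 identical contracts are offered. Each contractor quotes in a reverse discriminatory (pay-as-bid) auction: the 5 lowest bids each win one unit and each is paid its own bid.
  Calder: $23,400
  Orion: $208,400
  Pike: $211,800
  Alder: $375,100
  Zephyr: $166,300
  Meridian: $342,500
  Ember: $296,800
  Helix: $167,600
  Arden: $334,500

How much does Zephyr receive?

Ordering the bids: 23,400 (Calder), 166,300 (Zephyr), 167,600 (Helix), 208,400 (Orion), 211,800 (Pike), 296,800 (Ember), 334,500 (Arden), …
The 5 lowest are Calder, Zephyr, Helix, Orion, Pike.
Zephyr wins → own bid $166,300.

Zephyr is paid $166,300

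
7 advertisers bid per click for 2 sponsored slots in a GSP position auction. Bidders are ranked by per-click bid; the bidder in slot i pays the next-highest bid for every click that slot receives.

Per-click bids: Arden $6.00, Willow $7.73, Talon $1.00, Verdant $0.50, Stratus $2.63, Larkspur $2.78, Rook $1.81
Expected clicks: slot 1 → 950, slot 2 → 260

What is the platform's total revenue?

Per-click bids in order: $7.73 (Willow) > $6.00 (Arden) > $2.78 (Larkspur) > …
Slot 1: Willow pays $6.00 × 950 = $5700.00
Slot 2: Arden pays $2.78 × 260 = $722.80
Total = $6422.80

Total revenue: $6422.80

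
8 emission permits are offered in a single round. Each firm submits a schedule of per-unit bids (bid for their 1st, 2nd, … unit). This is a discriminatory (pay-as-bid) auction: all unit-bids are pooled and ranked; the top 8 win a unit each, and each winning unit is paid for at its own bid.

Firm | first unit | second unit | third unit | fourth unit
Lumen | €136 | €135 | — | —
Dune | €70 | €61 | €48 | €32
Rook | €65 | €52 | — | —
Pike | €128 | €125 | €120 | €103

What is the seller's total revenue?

All unit-bids, highest first — top 8: 136 (Lumen-1), 135 (Lumen-2), 128 (Pike-1), 125 (Pike-2), 120 (Pike-3), 103 (Pike-4), 70 (Dune-1), 65 (Rook-1)
Next rejected bid: €61 (not a price — pay-as-bid).
Each winning unit pays its own bid.
Revenue = 136 + 135 + 128 + 125 + 120 + 103 + 70 + 65 = €882.

Total revenue: €882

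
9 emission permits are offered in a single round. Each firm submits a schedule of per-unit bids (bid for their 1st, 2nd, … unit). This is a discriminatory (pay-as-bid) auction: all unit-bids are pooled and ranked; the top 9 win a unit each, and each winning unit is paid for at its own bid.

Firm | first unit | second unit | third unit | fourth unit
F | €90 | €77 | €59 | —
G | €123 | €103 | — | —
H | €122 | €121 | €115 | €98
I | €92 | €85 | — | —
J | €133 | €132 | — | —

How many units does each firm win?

G 2, H 4, I 1, J 2

All unit-bids, highest first — top 9: 133 (J-1), 132 (J-2), 123 (G-1), 122 (H-1), 121 (H-2), 115 (H-3), 103 (G-2), 98 (H-4), 92 (I-1)
Next rejected bid: €90 (not a price — pay-as-bid).
Allocation: G 2, H 4, I 1, J 2.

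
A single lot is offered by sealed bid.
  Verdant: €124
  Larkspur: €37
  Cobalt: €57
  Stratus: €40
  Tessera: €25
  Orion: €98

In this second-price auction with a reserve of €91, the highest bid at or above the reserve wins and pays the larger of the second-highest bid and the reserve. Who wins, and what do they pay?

Verdant pays €98

Bids in order: 124 (Verdant) > 98 (Orion) > 57 (Cobalt) > 40 (Stratus) > 37 (Larkspur) > 25 (Tessera)
Verdant has the top bid at or above the reserve (€124).
Second-highest bid €98 exceeds the reserve €91 → payment €98.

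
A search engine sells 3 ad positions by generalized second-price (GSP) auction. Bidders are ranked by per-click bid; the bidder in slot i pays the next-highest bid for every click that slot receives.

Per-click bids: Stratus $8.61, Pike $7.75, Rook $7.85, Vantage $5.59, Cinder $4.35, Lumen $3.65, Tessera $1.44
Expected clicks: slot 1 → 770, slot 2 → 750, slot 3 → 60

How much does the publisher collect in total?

Total revenue: $12192.40

Ranked by bid: $8.61 (Stratus) > $7.85 (Rook) > $7.75 (Pike) > $5.59 (Vantage) > …
Slot 1: Stratus pays $7.85 × 770 = $6044.50
Slot 2: Rook pays $7.75 × 750 = $5812.50
Slot 3: Pike pays $5.59 × 60 = $335.40
Total = $12192.40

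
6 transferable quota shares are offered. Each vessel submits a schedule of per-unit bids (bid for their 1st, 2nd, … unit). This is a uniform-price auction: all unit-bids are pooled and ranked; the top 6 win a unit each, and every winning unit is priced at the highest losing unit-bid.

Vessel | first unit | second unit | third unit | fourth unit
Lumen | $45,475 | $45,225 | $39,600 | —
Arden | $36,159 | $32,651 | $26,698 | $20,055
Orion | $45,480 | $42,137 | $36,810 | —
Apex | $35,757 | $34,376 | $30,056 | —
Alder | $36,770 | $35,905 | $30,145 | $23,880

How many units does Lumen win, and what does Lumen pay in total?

Pooled unit-bids ranked (top 6): 45,480 (Orion-1), 45,475 (Lumen-1), 45,225 (Lumen-2), 42,137 (Orion-2), 39,600 (Lumen-3), 36,810 (Orion-3)
Highest rejected unit-bid = $36,770.
Lumen wins 3 unit(s) at $36,770 each.

Lumen: 3 units, pays $110,310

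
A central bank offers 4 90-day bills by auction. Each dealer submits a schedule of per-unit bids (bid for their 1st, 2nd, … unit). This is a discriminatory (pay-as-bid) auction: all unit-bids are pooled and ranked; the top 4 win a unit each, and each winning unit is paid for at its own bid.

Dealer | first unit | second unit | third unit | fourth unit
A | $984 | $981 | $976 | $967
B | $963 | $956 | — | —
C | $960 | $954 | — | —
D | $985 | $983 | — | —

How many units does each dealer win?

Pooled unit-bids ranked (top 4): 985 (D-1), 984 (A-1), 983 (D-2), 981 (A-2)
Next rejected bid: $976 (not a price — pay-as-bid).
Allocation: A 2, D 2.

A 2, D 2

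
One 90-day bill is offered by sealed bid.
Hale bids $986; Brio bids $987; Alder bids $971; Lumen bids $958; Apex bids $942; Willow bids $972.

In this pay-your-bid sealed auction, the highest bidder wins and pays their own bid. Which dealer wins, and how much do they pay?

Sorting bids: 987 (Brio) > 986 (Hale) > 972 (Willow) > 971 (Alder) > 958 (Lumen) > 942 (Apex)
Brio is highest → pays own bid, $987.

Brio pays $987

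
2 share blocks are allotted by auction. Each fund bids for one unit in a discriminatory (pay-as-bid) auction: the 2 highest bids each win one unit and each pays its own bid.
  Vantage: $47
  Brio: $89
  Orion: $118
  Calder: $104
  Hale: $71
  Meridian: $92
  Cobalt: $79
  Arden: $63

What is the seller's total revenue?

Ordering the bids: 118 (Orion), 104 (Calder), 92 (Meridian), 89 (Brio), …
Top 2: Orion, Calder.
Total revenue = 118 + 104 = $222.

Total revenue: $222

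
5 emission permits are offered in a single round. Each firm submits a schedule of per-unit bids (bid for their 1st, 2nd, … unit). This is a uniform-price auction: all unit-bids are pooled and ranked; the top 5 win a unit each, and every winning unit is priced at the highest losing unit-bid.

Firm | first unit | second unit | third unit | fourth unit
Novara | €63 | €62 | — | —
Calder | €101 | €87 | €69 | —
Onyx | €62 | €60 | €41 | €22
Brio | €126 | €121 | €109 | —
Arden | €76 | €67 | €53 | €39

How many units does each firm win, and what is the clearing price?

All unit-bids, highest first — top 5: 126 (Brio-1), 121 (Brio-2), 109 (Brio-3), 101 (Calder-1), 87 (Calder-2)
First bid not allocated: €76.
Allocation: Brio 3, Calder 2.

Brio 3, Calder 2; clearing price €76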